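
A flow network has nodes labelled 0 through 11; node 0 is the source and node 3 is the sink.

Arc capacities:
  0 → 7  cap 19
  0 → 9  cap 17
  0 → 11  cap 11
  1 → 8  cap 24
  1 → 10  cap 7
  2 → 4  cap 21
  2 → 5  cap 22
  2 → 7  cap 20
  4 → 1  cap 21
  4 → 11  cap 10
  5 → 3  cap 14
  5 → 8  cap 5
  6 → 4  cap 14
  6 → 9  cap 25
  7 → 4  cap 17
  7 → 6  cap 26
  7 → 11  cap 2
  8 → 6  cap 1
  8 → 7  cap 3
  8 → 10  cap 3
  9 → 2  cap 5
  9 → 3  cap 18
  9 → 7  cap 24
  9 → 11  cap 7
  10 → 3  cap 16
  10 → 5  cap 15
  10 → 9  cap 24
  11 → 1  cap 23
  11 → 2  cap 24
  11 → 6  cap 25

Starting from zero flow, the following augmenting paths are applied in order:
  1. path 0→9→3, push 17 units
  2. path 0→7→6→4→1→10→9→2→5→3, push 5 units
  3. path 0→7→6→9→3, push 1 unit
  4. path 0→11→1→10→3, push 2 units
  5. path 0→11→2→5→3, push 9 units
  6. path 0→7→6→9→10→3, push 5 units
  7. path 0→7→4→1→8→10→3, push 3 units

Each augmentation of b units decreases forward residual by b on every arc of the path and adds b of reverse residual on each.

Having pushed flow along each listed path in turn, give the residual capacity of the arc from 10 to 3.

after path 1 (0→9→3, push 17): res(10,3)=16
after path 2 (0→7→6→4→1→10→9→2→5→3, push 5): res(10,3)=16
after path 3 (0→7→6→9→3, push 1): res(10,3)=16
after path 4 (0→11→1→10→3, push 2): res(10,3)=14
after path 5 (0→11→2→5→3, push 9): res(10,3)=14
after path 6 (0→7→6→9→10→3, push 5): res(10,3)=9
after path 7 (0→7→4→1→8→10→3, push 3): res(10,3)=6

Residual capacity of (10,3): 6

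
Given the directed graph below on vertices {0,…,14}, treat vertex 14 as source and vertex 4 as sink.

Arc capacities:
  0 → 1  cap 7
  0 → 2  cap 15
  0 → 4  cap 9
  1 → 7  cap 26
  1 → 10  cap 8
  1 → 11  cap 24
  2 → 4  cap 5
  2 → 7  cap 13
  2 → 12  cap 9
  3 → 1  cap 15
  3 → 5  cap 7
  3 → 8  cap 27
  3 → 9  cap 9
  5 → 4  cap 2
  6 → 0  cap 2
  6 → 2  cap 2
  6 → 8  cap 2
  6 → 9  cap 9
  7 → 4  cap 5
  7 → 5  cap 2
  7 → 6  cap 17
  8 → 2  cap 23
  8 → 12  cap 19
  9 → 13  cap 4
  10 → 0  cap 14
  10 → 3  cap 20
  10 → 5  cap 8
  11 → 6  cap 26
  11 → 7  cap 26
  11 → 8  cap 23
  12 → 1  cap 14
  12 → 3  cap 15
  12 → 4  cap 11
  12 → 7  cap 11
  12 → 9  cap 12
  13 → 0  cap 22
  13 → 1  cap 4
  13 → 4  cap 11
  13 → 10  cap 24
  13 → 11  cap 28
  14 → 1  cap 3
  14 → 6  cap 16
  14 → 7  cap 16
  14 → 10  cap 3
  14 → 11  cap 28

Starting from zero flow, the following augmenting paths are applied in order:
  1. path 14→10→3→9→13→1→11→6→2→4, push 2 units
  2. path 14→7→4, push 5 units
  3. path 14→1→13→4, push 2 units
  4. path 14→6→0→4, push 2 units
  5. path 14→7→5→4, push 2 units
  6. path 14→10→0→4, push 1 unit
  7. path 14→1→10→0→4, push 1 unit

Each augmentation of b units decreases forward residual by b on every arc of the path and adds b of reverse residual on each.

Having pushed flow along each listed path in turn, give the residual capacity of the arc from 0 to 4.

after path 1 (14→10→3→9→13→1→11→6→2→4, push 2): res(0,4)=9
after path 2 (14→7→4, push 5): res(0,4)=9
after path 3 (14→1→13→4, push 2): res(0,4)=9
after path 4 (14→6→0→4, push 2): res(0,4)=7
after path 5 (14→7→5→4, push 2): res(0,4)=7
after path 6 (14→10→0→4, push 1): res(0,4)=6
after path 7 (14→1→10→0→4, push 1): res(0,4)=5

Residual capacity of (0,4): 5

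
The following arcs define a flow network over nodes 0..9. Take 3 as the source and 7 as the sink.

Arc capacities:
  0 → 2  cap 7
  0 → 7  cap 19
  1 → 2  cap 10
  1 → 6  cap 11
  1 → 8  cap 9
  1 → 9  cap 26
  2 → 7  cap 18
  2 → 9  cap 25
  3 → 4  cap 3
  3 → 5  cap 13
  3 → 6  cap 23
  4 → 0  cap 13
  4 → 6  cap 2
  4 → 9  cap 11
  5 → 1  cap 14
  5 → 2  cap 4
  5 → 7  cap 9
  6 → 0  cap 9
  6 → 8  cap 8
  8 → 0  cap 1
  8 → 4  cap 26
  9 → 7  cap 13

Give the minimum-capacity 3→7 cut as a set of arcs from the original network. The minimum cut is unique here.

augment #1: 3→5→7 push 9
augment #2: 3→4→0→7 push 3
augment #3: 3→5→2→7 push 4
augment #4: 3→6→0→7 push 9
augment #5: 3→6→8→0→7 push 1
augment #6: 3→6→8→4→0→7 push 6
augment #7: 3→6→8→4→9→7 push 1
max flow = 33; residual-reachable set from 3 gives S-side
cut edges (S→T): {(3,4), (3,5), (6,0), (6,8)} total cap 33

Min-cut arcs: {(3,4), (3,5), (6,0), (6,8)} (total capacity 33)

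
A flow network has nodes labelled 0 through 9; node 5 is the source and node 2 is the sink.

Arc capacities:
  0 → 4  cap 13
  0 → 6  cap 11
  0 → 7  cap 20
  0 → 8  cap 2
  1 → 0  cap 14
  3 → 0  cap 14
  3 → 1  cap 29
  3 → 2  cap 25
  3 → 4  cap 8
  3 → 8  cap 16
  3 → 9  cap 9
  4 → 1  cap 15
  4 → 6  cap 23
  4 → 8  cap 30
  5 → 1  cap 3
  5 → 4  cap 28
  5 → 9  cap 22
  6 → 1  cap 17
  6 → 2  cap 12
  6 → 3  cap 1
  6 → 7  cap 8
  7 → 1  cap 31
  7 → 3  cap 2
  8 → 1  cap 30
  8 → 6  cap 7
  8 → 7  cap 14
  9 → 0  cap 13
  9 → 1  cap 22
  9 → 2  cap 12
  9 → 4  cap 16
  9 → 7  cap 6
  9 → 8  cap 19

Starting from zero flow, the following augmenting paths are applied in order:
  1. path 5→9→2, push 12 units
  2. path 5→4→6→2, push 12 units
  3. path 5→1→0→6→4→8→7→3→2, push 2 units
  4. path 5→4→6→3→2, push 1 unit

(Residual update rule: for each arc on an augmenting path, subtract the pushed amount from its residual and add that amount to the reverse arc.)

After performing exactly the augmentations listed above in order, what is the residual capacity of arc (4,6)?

after path 1 (5→9→2, push 12): res(4,6)=23
after path 2 (5→4→6→2, push 12): res(4,6)=11
after path 3 (5→1→0→6→4→8→7→3→2, push 2): res(4,6)=13
after path 4 (5→4→6→3→2, push 1): res(4,6)=12

Residual capacity of (4,6): 12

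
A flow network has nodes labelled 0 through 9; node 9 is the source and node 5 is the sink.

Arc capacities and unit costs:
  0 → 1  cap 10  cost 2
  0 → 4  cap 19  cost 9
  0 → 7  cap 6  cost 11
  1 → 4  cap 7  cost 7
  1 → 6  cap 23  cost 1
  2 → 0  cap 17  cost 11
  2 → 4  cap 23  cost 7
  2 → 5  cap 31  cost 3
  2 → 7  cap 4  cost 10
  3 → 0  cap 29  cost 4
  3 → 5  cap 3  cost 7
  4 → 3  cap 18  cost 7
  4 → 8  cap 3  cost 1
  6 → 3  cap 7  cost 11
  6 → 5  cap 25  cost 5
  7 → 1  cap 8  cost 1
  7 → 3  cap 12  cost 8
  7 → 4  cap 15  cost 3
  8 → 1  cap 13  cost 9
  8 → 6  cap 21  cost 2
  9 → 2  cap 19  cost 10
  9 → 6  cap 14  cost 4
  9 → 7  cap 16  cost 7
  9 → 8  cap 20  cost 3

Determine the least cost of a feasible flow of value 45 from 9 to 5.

Minimum cost for 45 units: 505

shortest-cost path #1: 9→6→5 push 14 @ unit cost 9 (adds 126)
shortest-cost path #2: 9→8→6→5 push 11 @ unit cost 10 (adds 110)
shortest-cost path #3: 9→2→5 push 19 @ unit cost 13 (adds 247)
shortest-cost path #4: 9→7→3→5 push 1 @ unit cost 22 (adds 22)
total cost = 505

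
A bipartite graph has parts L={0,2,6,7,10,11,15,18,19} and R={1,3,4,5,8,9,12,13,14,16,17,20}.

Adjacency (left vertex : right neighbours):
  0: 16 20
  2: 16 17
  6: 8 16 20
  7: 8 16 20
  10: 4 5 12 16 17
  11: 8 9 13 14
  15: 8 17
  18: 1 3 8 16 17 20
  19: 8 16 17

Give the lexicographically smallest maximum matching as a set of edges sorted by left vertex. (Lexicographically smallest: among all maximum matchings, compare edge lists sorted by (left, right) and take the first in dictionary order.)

|M| = 7 (so the lex-smallest maximum matching has 7 edges)
process left vertices in ascending order; for each, take the smallest-labelled available neighbour that still permits 7 edges overall, or leave it unmatched if none does
lex-smallest matching: {0-16, 2-17, 6-8, 7-20, 10-4, 11-9, 18-1}

Lex-smallest maximum matching: {(0,16), (2,17), (6,8), (7,20), (10,4), (11,9), (18,1)}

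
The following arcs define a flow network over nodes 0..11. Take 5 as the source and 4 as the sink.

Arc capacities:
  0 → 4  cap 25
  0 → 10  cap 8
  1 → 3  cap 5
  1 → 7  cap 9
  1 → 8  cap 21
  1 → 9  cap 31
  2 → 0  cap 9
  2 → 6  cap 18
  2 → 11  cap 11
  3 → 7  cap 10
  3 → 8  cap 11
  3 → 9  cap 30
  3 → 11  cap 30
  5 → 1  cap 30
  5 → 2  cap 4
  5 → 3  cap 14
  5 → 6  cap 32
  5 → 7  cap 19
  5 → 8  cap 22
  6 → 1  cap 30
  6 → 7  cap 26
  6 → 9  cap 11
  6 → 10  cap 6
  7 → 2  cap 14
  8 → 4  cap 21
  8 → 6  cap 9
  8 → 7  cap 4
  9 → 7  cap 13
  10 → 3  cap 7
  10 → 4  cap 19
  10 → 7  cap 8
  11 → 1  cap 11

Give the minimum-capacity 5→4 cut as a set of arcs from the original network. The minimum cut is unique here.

augment #1: 5→8→4 push 21
augment #2: 5→2→0→4 push 4
augment #3: 5→6→10→4 push 6
augment #4: 5→7→2→0→4 push 5
max flow = 36; residual-reachable set from 5 gives S-side
cut edges (S→T): {(2,0), (6,10), (8,4)} total cap 36

Min-cut arcs: {(2,0), (6,10), (8,4)} (total capacity 36)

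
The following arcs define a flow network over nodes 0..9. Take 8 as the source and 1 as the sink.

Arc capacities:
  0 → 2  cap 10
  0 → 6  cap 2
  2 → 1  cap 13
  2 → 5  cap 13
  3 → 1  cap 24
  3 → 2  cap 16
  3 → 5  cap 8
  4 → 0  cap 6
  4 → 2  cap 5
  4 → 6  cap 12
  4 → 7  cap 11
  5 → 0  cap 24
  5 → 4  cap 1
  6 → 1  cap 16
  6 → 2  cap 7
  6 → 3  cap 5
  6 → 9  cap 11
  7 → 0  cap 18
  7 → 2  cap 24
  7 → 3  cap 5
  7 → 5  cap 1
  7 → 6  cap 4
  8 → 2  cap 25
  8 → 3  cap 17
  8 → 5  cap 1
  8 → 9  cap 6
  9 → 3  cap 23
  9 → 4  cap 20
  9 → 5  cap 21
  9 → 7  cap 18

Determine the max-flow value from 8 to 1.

Maximum flow value: 39

augment #1: 8→2→1 bottleneck 13, total now 13
augment #2: 8→3→1 bottleneck 17, total now 30
augment #3: 8→9→3→1 bottleneck 6, total now 36
augment #4: 8→5→0→6→1 bottleneck 1, total now 37
augment #5: 8→2→5→0→6→1 bottleneck 1, total now 38
augment #6: 8→2→5→4→6→1 bottleneck 1, total now 39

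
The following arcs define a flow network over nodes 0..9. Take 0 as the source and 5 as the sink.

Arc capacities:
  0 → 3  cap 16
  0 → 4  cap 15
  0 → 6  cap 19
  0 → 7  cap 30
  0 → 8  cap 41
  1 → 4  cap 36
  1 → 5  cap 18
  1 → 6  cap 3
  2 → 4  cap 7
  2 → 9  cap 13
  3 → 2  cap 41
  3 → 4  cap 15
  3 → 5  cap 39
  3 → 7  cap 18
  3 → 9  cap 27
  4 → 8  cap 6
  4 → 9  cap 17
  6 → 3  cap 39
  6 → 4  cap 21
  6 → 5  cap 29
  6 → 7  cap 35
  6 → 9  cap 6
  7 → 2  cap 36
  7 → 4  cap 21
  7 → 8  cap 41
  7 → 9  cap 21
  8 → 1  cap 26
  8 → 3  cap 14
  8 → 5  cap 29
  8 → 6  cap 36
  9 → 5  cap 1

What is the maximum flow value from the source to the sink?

Maximum flow value: 113

augment #1: 0→3→5 bottleneck 16, total now 16
augment #2: 0→6→5 bottleneck 19, total now 35
augment #3: 0→8→5 bottleneck 29, total now 64
augment #4: 0→4→9→5 bottleneck 1, total now 65
augment #5: 0→8→1→5 bottleneck 12, total now 77
augment #6: 0→4→8→1→5 bottleneck 6, total now 83
augment #7: 0→7→8→3→5 bottleneck 14, total now 97
augment #8: 0→7→8→6→5 bottleneck 10, total now 107
augment #9: 0→7→8→6→3→5 bottleneck 6, total now 113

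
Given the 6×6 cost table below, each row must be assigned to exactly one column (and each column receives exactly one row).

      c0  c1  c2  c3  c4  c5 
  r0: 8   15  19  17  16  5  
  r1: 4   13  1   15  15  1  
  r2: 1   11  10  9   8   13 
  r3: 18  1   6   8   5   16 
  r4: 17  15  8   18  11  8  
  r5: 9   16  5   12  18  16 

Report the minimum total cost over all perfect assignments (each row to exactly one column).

optimal assignment: row0→col5 (cost 5), row1→col2 (cost 1), row2→col0 (cost 1), row3→col1 (cost 1), row4→col4 (cost 11), row5→col3 (cost 12)
total = 5 + 1 + 1 + 1 + 11 + 12 = 31

Minimum assignment cost: 31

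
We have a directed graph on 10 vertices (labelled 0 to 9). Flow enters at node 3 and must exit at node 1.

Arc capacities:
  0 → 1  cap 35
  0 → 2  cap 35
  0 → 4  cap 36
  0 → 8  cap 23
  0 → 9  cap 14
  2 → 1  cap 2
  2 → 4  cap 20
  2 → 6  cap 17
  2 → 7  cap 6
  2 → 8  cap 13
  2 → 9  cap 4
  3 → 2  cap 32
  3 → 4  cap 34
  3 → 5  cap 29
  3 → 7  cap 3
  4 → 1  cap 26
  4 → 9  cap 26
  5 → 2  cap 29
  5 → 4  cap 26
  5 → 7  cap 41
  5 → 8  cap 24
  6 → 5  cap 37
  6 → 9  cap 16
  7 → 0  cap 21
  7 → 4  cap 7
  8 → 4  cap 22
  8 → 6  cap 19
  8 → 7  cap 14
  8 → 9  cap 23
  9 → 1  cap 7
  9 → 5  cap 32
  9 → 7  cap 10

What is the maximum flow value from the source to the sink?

Maximum flow value: 56

augment #1: 3→2→1 bottleneck 2, total now 2
augment #2: 3→4→1 bottleneck 26, total now 28
augment #3: 3→2→9→1 bottleneck 4, total now 32
augment #4: 3→4→9→1 bottleneck 3, total now 35
augment #5: 3→7→0→1 bottleneck 3, total now 38
augment #6: 3→2→7→0→1 bottleneck 6, total now 44
augment #7: 3→5→7→0→1 bottleneck 12, total now 56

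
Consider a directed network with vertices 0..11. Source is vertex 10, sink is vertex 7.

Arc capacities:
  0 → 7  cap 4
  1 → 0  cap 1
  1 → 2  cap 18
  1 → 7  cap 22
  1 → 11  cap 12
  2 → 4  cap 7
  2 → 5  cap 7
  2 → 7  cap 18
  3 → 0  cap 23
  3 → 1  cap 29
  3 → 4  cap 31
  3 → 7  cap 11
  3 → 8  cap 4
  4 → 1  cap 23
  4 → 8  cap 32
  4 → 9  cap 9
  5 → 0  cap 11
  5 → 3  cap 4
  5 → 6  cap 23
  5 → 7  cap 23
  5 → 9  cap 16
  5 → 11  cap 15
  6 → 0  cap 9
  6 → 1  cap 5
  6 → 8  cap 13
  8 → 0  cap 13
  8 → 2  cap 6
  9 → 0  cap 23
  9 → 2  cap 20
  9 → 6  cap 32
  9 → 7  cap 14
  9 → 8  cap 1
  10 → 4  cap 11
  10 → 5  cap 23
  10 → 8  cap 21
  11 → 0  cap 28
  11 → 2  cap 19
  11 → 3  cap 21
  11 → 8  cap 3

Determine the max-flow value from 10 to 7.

augment #1: 10→5→7 bottleneck 23, total now 23
augment #2: 10→4→1→7 bottleneck 11, total now 34
augment #3: 10→8→0→7 bottleneck 4, total now 38
augment #4: 10→8→2→7 bottleneck 6, total now 44

Maximum flow value: 44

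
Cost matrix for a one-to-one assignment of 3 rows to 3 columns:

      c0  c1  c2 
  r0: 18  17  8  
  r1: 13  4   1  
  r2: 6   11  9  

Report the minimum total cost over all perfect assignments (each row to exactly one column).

Minimum assignment cost: 18

optimal assignment: row0→col2 (cost 8), row1→col1 (cost 4), row2→col0 (cost 6)
total = 8 + 4 + 6 = 18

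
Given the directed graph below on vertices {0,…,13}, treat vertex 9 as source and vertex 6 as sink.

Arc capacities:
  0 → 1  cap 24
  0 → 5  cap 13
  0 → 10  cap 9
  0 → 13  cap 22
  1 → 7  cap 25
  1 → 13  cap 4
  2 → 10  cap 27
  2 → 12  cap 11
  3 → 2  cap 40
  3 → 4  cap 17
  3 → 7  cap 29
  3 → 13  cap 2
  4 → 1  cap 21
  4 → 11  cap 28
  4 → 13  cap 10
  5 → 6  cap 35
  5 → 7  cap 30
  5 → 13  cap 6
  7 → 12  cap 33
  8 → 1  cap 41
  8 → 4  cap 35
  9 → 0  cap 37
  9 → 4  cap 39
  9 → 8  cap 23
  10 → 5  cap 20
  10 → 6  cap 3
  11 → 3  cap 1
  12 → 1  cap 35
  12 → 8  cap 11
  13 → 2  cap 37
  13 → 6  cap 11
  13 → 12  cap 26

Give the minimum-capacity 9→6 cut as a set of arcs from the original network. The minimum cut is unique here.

augment #1: 9→0→5→6 push 13
augment #2: 9→0→10→6 push 3
augment #3: 9→0→13→6 push 11
augment #4: 9→0→10→5→6 push 6
augment #5: 9→0→13→2→10→5→6 push 4
augment #6: 9→4→13→2→10→5→6 push 10
max flow = 47; residual-reachable set from 9 gives S-side
cut edges (S→T): {(0,5), (10,5), (10,6), (13,6)} total cap 47

Min-cut arcs: {(0,5), (10,5), (10,6), (13,6)} (total capacity 47)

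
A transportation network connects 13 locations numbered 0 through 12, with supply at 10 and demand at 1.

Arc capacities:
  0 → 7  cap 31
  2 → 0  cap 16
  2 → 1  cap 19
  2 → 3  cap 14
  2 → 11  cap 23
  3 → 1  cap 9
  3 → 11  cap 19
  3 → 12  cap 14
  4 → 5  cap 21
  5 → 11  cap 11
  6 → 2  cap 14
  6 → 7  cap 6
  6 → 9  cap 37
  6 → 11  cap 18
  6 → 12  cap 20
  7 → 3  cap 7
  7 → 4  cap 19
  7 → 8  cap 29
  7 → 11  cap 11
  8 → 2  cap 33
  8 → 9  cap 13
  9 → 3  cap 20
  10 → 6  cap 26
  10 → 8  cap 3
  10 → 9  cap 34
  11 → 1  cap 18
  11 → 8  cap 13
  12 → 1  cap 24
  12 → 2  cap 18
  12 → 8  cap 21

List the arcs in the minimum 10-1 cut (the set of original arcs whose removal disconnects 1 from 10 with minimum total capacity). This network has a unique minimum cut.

augment #1: 10→6→2→1 push 14
augment #2: 10→6→11→1 push 12
augment #3: 10→8→2→1 push 3
augment #4: 10→9→3→1 push 9
augment #5: 10→9→3→11→1 push 6
augment #6: 10→9→3→12→1 push 5
max flow = 49; residual-reachable set from 10 gives S-side
cut edges (S→T): {(9,3), (10,6), (10,8)} total cap 49

Min-cut arcs: {(9,3), (10,6), (10,8)} (total capacity 49)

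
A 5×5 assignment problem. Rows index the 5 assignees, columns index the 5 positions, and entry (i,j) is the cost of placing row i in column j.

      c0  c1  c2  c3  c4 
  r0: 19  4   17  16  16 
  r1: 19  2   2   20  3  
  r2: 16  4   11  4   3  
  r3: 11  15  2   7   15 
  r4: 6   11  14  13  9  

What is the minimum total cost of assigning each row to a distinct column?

optimal assignment: row0→col1 (cost 4), row1→col4 (cost 3), row2→col3 (cost 4), row3→col2 (cost 2), row4→col0 (cost 6)
total = 4 + 3 + 4 + 2 + 6 = 19

Minimum assignment cost: 19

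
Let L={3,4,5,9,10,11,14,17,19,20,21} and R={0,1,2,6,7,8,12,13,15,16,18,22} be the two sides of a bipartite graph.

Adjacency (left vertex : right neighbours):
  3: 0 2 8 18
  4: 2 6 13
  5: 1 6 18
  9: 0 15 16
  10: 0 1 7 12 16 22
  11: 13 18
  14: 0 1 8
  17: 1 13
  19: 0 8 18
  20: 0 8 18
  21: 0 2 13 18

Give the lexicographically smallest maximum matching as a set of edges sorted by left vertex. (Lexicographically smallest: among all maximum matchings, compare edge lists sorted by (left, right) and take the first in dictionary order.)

Lex-smallest maximum matching: {(3,0), (4,2), (5,6), (9,15), (10,7), (11,13), (14,1), (19,8), (20,18)}

|M| = 9 (so the lex-smallest maximum matching has 9 edges)
process left vertices in ascending order; for each, take the smallest-labelled available neighbour that still permits 9 edges overall, or leave it unmatched if none does
lex-smallest matching: {3-0, 4-2, 5-6, 9-15, 10-7, 11-13, 14-1, 19-8, 20-18}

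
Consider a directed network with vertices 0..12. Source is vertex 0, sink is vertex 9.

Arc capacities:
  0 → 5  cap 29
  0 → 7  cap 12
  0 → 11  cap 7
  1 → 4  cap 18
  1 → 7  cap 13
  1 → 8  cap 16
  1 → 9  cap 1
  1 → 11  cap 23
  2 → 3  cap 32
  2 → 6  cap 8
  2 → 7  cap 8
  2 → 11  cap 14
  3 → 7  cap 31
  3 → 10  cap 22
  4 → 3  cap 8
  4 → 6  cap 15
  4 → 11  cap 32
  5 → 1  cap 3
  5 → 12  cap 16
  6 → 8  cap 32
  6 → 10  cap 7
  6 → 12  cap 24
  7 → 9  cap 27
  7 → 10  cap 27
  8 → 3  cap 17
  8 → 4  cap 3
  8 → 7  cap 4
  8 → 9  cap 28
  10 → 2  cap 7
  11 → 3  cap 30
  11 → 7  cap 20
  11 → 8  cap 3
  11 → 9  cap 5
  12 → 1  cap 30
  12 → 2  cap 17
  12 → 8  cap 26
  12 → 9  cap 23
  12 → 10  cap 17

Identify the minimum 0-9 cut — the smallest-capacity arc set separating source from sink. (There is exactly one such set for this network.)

Min-cut arcs: {(0,7), (0,11), (5,1), (5,12)} (total capacity 38)

augment #1: 0→7→9 push 12
augment #2: 0→11→9 push 5
augment #3: 0→5→1→9 push 1
augment #4: 0→5→12→9 push 16
augment #5: 0→11→7→9 push 2
augment #6: 0→5→1→7→9 push 2
max flow = 38; residual-reachable set from 0 gives S-side
cut edges (S→T): {(0,7), (0,11), (5,1), (5,12)} total cap 38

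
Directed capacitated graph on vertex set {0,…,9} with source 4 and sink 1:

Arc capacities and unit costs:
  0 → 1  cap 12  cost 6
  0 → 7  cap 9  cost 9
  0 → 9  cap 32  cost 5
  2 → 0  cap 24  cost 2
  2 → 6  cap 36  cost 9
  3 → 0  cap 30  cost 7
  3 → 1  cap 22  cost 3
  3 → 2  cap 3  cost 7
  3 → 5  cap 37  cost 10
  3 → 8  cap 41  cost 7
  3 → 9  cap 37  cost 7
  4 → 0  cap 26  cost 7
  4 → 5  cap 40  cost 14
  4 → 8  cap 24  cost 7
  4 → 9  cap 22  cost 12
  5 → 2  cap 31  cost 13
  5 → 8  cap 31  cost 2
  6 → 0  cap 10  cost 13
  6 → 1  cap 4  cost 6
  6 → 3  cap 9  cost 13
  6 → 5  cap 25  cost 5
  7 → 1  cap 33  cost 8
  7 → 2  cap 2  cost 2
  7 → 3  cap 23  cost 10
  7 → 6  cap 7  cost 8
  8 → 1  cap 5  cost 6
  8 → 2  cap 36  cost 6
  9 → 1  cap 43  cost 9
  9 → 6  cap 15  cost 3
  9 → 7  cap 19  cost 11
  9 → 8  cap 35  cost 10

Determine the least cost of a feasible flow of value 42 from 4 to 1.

Minimum cost for 42 units: 746

shortest-cost path #1: 4→8→1 push 5 @ unit cost 13 (adds 65)
shortest-cost path #2: 4→0→1 push 12 @ unit cost 13 (adds 156)
shortest-cost path #3: 4→9→1 push 22 @ unit cost 21 (adds 462)
shortest-cost path #4: 4→0→9→1 push 3 @ unit cost 21 (adds 63)
total cost = 746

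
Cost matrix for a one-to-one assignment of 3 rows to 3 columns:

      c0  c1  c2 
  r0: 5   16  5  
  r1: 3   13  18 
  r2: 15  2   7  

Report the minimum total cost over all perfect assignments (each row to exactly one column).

Minimum assignment cost: 10

optimal assignment: row0→col2 (cost 5), row1→col0 (cost 3), row2→col1 (cost 2)
total = 5 + 3 + 2 = 10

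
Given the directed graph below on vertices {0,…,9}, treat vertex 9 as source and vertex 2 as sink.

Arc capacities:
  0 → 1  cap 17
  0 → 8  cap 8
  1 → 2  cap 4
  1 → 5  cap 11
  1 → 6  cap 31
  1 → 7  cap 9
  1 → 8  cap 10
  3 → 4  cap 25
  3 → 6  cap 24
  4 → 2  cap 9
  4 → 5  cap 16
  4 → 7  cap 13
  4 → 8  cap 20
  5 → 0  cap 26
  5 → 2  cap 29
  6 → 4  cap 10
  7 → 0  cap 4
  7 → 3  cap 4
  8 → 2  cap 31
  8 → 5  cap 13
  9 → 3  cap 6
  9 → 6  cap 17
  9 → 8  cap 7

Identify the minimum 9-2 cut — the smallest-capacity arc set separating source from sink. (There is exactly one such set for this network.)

Min-cut arcs: {(6,4), (9,3), (9,8)} (total capacity 23)

augment #1: 9→8→2 push 7
augment #2: 9→3→4→2 push 6
augment #3: 9→6→4→2 push 3
augment #4: 9→6→4→5→2 push 7
max flow = 23; residual-reachable set from 9 gives S-side
cut edges (S→T): {(6,4), (9,3), (9,8)} total cap 23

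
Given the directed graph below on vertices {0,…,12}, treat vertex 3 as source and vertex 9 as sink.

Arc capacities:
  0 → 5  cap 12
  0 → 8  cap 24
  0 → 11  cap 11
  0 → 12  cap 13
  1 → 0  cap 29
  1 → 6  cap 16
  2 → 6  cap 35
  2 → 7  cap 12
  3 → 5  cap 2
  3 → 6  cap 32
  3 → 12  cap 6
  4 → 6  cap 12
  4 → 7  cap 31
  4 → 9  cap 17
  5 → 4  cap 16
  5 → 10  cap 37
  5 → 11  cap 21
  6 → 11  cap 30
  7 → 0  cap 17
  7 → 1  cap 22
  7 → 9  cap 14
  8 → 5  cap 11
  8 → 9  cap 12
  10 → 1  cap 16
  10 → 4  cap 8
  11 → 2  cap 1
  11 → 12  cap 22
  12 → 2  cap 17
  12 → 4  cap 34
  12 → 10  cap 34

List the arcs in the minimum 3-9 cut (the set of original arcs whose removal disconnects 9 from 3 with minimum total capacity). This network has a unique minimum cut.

augment #1: 3→5→4→9 push 2
augment #2: 3→12→4→9 push 6
augment #3: 3→6→11→2→7→9 push 1
augment #4: 3→6→11→12→4→9 push 9
augment #5: 3→6→11→12→2→7→9 push 11
augment #6: 3→6→11→12→4→7→9 push 2
max flow = 31; residual-reachable set from 3 gives S-side
cut edges (S→T): {(3,5), (3,12), (11,2), (11,12)} total cap 31

Min-cut arcs: {(3,5), (3,12), (11,2), (11,12)} (total capacity 31)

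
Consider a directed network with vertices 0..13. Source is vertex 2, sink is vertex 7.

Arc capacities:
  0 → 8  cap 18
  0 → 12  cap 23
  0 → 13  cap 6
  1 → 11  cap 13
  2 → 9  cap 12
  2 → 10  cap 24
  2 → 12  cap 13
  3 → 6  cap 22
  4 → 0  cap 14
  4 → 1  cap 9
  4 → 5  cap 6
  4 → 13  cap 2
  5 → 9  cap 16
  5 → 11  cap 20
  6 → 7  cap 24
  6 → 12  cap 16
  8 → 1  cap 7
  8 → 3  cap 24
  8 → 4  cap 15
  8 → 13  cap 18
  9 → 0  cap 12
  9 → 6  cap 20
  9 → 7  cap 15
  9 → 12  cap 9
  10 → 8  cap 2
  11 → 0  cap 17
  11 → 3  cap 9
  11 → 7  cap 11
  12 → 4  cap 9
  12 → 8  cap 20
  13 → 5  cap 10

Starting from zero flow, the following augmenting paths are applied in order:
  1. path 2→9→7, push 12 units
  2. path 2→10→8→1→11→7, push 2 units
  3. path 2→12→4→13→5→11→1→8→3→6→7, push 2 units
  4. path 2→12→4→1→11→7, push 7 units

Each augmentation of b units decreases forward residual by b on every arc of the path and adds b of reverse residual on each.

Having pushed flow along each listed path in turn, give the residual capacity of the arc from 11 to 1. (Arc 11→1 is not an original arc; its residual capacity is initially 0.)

Residual capacity of (11,1): 7

after path 1 (2→9→7, push 12): res(11,1)=0
after path 2 (2→10→8→1→11→7, push 2): res(11,1)=2
after path 3 (2→12→4→13→5→11→1→8→3→6→7, push 2): res(11,1)=0
after path 4 (2→12→4→1→11→7, push 7): res(11,1)=7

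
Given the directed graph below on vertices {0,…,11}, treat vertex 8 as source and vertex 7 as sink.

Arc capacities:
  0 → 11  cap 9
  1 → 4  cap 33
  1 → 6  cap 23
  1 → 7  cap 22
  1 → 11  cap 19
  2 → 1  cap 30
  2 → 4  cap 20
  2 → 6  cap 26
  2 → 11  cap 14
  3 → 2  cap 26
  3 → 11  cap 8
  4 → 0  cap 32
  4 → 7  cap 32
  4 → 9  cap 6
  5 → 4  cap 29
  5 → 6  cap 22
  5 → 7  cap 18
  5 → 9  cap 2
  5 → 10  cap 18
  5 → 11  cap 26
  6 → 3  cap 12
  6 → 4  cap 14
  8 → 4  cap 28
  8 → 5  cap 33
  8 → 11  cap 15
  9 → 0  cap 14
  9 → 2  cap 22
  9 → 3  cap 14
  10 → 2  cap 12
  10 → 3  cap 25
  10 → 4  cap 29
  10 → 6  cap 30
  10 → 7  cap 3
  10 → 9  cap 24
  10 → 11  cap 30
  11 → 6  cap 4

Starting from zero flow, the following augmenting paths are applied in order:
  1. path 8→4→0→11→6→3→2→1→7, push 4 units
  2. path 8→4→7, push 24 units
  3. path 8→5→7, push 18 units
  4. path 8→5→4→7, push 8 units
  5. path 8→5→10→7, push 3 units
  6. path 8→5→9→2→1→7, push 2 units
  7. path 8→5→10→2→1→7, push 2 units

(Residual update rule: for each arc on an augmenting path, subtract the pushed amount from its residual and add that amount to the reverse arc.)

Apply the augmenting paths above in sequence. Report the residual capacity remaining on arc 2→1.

Residual capacity of (2,1): 22

after path 1 (8→4→0→11→6→3→2→1→7, push 4): res(2,1)=26
after path 2 (8→4→7, push 24): res(2,1)=26
after path 3 (8→5→7, push 18): res(2,1)=26
after path 4 (8→5→4→7, push 8): res(2,1)=26
after path 5 (8→5→10→7, push 3): res(2,1)=26
after path 6 (8→5→9→2→1→7, push 2): res(2,1)=24
after path 7 (8→5→10→2→1→7, push 2): res(2,1)=22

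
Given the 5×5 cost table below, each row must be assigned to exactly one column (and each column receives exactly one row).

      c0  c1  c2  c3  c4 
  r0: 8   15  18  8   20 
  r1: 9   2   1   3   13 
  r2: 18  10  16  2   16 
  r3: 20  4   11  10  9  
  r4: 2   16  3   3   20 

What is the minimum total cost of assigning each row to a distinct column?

optimal assignment: row0→col0 (cost 8), row1→col1 (cost 2), row2→col3 (cost 2), row3→col4 (cost 9), row4→col2 (cost 3)
total = 8 + 2 + 2 + 9 + 3 = 24

Minimum assignment cost: 24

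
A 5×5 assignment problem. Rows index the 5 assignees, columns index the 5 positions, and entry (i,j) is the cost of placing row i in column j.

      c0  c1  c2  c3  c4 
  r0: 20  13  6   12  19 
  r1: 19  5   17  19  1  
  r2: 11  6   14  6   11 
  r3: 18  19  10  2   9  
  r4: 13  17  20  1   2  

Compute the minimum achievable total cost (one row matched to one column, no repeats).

optimal assignment: row0→col2 (cost 6), row1→col1 (cost 5), row2→col0 (cost 11), row3→col3 (cost 2), row4→col4 (cost 2)
total = 6 + 5 + 11 + 2 + 2 = 26

Minimum assignment cost: 26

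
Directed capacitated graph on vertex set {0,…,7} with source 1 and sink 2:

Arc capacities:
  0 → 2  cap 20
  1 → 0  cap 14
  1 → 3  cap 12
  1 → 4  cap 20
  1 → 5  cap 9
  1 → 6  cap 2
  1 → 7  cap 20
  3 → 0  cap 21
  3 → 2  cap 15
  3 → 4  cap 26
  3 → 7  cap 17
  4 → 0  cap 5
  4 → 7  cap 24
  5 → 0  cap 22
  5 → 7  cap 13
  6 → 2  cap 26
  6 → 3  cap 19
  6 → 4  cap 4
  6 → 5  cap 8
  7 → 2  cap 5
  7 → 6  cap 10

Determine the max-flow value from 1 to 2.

Maximum flow value: 49

augment #1: 1→0→2 bottleneck 14, total now 14
augment #2: 1→3→2 bottleneck 12, total now 26
augment #3: 1→6→2 bottleneck 2, total now 28
augment #4: 1→7→2 bottleneck 5, total now 33
augment #5: 1→4→0→2 bottleneck 5, total now 38
augment #6: 1→5→0→2 bottleneck 1, total now 39
augment #7: 1→7→6→2 bottleneck 10, total now 49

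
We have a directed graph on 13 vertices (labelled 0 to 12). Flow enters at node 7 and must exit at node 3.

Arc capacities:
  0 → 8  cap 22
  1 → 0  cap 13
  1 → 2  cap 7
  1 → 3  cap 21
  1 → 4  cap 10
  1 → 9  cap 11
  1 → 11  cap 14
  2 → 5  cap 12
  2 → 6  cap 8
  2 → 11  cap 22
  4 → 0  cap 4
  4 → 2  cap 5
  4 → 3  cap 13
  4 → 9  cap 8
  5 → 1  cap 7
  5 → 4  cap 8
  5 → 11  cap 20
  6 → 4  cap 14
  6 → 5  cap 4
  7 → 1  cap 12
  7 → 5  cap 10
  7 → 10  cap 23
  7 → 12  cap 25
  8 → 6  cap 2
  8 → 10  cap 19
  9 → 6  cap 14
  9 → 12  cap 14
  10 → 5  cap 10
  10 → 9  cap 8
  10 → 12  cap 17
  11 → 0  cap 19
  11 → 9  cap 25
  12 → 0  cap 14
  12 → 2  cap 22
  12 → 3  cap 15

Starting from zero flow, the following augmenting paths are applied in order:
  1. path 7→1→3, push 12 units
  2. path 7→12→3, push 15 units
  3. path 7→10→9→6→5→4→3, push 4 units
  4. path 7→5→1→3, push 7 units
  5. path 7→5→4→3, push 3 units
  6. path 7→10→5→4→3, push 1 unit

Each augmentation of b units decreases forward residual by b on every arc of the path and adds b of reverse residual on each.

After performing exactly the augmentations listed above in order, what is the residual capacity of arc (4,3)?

Residual capacity of (4,3): 5

after path 1 (7→1→3, push 12): res(4,3)=13
after path 2 (7→12→3, push 15): res(4,3)=13
after path 3 (7→10→9→6→5→4→3, push 4): res(4,3)=9
after path 4 (7→5→1→3, push 7): res(4,3)=9
after path 5 (7→5→4→3, push 3): res(4,3)=6
after path 6 (7→10→5→4→3, push 1): res(4,3)=5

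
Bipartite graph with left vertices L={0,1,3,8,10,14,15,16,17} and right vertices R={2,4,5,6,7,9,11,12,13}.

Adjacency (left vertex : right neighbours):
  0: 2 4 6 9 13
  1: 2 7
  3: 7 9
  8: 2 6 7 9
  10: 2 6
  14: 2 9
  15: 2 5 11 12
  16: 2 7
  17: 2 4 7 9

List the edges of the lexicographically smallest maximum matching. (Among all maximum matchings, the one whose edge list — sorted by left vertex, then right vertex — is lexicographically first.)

Lex-smallest maximum matching: {(0,13), (1,2), (3,7), (8,6), (14,9), (15,5), (17,4)}

|M| = 7 (so the lex-smallest maximum matching has 7 edges)
process left vertices in ascending order; for each, take the smallest-labelled available neighbour that still permits 7 edges overall, or leave it unmatched if none does
lex-smallest matching: {0-13, 1-2, 3-7, 8-6, 14-9, 15-5, 17-4}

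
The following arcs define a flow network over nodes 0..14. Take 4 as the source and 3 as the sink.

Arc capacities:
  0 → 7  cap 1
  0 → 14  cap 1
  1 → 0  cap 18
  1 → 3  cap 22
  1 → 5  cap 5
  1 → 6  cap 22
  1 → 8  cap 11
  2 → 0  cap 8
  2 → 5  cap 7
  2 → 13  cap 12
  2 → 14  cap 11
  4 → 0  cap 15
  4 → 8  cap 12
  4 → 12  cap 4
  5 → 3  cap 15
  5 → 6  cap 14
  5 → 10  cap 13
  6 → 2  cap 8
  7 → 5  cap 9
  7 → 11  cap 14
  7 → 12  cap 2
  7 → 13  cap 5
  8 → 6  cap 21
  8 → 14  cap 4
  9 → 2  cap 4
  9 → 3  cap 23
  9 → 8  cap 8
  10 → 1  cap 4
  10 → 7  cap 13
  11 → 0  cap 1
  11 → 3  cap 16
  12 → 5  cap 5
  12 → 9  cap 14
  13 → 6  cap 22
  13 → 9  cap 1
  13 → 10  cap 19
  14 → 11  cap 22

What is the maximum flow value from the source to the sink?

augment #1: 4→12→5→3 bottleneck 4, total now 4
augment #2: 4→0→7→5→3 bottleneck 1, total now 5
augment #3: 4→0→14→11→3 bottleneck 1, total now 6
augment #4: 4→8→14→11→3 bottleneck 4, total now 10
augment #5: 4→8→6→2→5→3 bottleneck 7, total now 17
augment #6: 4→8→6→2→13→9→3 bottleneck 1, total now 18

Maximum flow value: 18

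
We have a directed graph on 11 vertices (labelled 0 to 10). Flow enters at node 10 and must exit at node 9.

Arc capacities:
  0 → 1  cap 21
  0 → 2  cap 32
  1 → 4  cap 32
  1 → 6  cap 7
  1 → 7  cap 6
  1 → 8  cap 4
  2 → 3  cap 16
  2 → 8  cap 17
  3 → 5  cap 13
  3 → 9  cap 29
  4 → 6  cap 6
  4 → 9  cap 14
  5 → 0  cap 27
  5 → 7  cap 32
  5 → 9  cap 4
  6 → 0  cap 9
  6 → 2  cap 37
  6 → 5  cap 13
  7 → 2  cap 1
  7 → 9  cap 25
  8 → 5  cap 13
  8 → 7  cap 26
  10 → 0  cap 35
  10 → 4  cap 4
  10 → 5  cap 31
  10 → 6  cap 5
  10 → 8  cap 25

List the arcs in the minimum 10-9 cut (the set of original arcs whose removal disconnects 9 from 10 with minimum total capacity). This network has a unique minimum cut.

augment #1: 10→4→9 push 4
augment #2: 10→5→9 push 4
augment #3: 10→5→7→9 push 25
augment #4: 10→0→1→4→9 push 10
augment #5: 10→0→2→3→9 push 16
max flow = 59; residual-reachable set from 10 gives S-side
cut edges (S→T): {(2,3), (4,9), (5,9), (7,9)} total cap 59

Min-cut arcs: {(2,3), (4,9), (5,9), (7,9)} (total capacity 59)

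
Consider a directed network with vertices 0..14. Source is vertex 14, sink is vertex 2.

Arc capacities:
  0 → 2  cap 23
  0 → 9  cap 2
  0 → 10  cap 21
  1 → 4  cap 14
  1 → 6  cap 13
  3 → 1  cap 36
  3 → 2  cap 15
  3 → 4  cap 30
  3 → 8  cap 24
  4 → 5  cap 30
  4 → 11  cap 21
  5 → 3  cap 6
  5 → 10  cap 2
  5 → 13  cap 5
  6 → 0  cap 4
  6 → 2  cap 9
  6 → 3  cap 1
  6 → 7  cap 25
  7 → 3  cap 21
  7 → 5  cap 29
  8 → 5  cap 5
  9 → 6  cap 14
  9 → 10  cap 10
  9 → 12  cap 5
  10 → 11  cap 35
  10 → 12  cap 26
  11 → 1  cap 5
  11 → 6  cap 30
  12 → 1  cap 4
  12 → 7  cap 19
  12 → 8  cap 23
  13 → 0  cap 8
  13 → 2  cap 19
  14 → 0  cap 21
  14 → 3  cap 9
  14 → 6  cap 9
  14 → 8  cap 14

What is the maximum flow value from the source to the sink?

augment #1: 14→0→2 bottleneck 21, total now 21
augment #2: 14→3→2 bottleneck 9, total now 30
augment #3: 14→6→2 bottleneck 9, total now 39
augment #4: 14→8→5→3→2 bottleneck 5, total now 44

Maximum flow value: 44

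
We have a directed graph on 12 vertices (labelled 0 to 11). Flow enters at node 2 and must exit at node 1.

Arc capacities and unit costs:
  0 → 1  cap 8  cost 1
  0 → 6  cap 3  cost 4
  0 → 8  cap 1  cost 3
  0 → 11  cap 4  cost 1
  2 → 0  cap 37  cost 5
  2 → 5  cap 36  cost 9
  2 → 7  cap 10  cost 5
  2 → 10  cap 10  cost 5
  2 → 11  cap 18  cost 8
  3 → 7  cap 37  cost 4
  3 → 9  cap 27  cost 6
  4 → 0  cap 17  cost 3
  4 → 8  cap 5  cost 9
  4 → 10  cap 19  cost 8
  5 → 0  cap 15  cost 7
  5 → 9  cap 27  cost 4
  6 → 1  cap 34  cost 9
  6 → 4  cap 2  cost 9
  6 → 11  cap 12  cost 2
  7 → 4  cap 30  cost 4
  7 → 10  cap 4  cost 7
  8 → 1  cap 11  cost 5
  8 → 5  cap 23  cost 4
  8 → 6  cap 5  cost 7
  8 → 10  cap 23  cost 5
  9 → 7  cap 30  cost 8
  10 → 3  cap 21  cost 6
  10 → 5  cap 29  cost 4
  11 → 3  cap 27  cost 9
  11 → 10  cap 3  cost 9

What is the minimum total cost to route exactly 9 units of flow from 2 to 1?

Minimum cost for 9 units: 61

shortest-cost path #1: 2→0→1 push 8 @ unit cost 6 (adds 48)
shortest-cost path #2: 2→0→8→1 push 1 @ unit cost 13 (adds 13)
total cost = 61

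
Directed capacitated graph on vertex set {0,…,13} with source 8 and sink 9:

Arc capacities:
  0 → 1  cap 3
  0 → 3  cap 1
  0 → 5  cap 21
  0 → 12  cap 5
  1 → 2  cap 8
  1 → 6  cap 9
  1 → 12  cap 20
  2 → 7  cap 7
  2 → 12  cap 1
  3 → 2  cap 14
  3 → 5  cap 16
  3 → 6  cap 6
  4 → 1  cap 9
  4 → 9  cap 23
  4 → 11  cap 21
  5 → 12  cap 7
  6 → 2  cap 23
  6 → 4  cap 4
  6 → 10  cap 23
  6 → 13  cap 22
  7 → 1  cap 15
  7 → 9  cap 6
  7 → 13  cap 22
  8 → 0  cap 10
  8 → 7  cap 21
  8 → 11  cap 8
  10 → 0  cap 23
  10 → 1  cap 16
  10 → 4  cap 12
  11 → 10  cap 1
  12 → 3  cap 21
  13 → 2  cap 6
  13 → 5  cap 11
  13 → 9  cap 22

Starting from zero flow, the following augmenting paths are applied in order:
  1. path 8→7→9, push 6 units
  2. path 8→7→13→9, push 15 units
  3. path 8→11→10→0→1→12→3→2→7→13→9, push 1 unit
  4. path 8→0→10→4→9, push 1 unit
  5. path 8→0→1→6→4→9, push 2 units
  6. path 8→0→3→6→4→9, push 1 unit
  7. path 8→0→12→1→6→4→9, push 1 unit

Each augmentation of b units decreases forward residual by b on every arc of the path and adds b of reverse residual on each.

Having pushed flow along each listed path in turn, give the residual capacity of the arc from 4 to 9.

after path 1 (8→7→9, push 6): res(4,9)=23
after path 2 (8→7→13→9, push 15): res(4,9)=23
after path 3 (8→11→10→0→1→12→3→2→7→13→9, push 1): res(4,9)=23
after path 4 (8→0→10→4→9, push 1): res(4,9)=22
after path 5 (8→0→1→6→4→9, push 2): res(4,9)=20
after path 6 (8→0→3→6→4→9, push 1): res(4,9)=19
after path 7 (8→0→12→1→6→4→9, push 1): res(4,9)=18

Residual capacity of (4,9): 18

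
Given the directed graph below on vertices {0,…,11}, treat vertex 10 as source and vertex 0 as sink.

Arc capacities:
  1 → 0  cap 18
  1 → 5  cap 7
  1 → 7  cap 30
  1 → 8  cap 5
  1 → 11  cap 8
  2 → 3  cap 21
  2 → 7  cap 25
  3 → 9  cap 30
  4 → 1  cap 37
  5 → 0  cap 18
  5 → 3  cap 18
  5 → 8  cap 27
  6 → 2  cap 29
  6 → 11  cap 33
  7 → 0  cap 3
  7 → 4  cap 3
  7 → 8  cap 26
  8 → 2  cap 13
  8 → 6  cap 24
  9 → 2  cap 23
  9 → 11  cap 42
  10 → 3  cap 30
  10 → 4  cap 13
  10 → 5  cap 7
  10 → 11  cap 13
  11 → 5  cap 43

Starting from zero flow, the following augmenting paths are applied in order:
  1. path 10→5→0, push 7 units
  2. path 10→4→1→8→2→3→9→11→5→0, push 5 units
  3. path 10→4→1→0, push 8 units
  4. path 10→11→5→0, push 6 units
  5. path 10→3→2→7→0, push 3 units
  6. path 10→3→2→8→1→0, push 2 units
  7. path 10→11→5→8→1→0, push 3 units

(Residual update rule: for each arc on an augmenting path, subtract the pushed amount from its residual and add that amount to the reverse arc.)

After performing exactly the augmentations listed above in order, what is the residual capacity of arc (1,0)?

after path 1 (10→5→0, push 7): res(1,0)=18
after path 2 (10→4→1→8→2→3→9→11→5→0, push 5): res(1,0)=18
after path 3 (10→4→1→0, push 8): res(1,0)=10
after path 4 (10→11→5→0, push 6): res(1,0)=10
after path 5 (10→3→2→7→0, push 3): res(1,0)=10
after path 6 (10→3→2→8→1→0, push 2): res(1,0)=8
after path 7 (10→11→5→8→1→0, push 3): res(1,0)=5

Residual capacity of (1,0): 5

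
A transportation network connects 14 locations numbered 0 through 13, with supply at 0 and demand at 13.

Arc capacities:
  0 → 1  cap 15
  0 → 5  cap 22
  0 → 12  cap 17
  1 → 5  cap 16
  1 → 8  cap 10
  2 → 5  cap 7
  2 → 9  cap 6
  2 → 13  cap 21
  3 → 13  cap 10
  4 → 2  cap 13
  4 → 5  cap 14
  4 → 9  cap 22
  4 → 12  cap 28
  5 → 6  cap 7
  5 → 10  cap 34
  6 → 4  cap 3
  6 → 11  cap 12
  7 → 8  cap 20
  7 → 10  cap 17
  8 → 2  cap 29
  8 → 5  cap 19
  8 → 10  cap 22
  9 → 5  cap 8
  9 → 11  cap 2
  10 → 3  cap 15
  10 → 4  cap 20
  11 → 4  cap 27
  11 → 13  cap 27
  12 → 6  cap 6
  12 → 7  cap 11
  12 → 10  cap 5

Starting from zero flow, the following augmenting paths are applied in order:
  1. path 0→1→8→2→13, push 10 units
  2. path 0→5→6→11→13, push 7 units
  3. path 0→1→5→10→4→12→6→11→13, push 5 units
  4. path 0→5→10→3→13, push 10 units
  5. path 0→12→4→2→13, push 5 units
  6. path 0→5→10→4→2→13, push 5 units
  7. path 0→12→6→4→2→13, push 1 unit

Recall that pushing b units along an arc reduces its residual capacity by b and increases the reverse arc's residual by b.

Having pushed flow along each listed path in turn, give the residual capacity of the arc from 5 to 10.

after path 1 (0→1→8→2→13, push 10): res(5,10)=34
after path 2 (0→5→6→11→13, push 7): res(5,10)=34
after path 3 (0→1→5→10→4→12→6→11→13, push 5): res(5,10)=29
after path 4 (0→5→10→3→13, push 10): res(5,10)=19
after path 5 (0→12→4→2→13, push 5): res(5,10)=19
after path 6 (0→5→10→4→2→13, push 5): res(5,10)=14
after path 7 (0→12→6→4→2→13, push 1): res(5,10)=14

Residual capacity of (5,10): 14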